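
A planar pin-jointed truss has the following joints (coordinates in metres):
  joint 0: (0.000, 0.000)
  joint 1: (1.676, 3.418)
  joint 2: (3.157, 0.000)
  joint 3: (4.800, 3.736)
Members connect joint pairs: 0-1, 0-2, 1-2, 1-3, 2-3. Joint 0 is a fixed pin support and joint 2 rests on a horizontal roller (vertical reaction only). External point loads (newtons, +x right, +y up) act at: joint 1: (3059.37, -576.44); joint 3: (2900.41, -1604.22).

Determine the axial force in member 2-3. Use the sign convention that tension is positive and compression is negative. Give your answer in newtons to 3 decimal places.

-2172.270

N=4 nodes, M=5 members, R=3 reactions → 2N=8, M+R=8
member 0 (0-1): L=3.8068, (cx,cy)=(0.4403,0.8979)
member 1 (0-2): L=3.1570, (cx,cy)=(1.0000,0.0000)
member 2 (1-2): L=3.7251, (cx,cy)=(0.3976,-0.9176)
member 3 (1-3): L=3.1401, (cx,cy)=(0.9949,0.1013)
member 4 (2-3): L=4.0813, (cx,cy)=(0.4026,0.9154)
solve A·x = −loads:
  F[0-1] = +8140.5277 N (tension)
  F[0-2] = +2375.7890 N (tension)
  F[1-2] = -8175.1936 N (compression)
  F[1-3] = +3794.3992 N (tension)
  F[2-3] = -2172.2698 N (compression)
  Rx@0 = -5959.7800 N
  Ry@0 = -7309.1176 N
  Ry@2 = +9489.7776 N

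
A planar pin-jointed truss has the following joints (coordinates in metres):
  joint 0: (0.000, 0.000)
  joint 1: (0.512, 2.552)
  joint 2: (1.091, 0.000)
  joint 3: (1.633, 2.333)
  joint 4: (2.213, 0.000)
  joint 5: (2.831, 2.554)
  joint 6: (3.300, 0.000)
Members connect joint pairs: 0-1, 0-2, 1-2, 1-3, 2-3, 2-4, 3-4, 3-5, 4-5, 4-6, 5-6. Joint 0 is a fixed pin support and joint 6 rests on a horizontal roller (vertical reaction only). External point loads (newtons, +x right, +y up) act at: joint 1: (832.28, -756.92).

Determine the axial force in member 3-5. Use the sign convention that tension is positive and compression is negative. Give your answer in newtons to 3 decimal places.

-344.771

N=7 nodes, M=11 members, R=3 reactions → 2N=14, M+R=14
member 0 (0-1): L=2.6029, (cx,cy)=(0.1967,0.9805)
member 1 (0-2): L=1.0910, (cx,cy)=(1.0000,0.0000)
member 2 (1-2): L=2.6169, (cx,cy)=(0.2213,-0.9752)
member 3 (1-3): L=1.1422, (cx,cy)=(0.9814,-0.1917)
member 4 (2-3): L=2.3951, (cx,cy)=(0.2263,0.9741)
member 5 (2-4): L=1.1220, (cx,cy)=(1.0000,0.0000)
member 6 (3-4): L=2.4040, (cx,cy)=(0.2413,-0.9705)
member 7 (3-5): L=1.2182, (cx,cy)=(0.9834,0.1814)
member 8 (4-5): L=2.6277, (cx,cy)=(0.2352,0.9720)
member 9 (4-6): L=1.0870, (cx,cy)=(1.0000,0.0000)
member 10 (5-6): L=2.5967, (cx,cy)=(0.1806,-0.9836)
solve A·x = −loads:
  F[0-1] = +4.2298 N (tension)
  F[0-2] = +831.4480 N (tension)
  F[1-2] = -642.3184 N (compression)
  F[1-3] = -702.3614 N (compression)
  F[2-3] = +643.0806 N (tension)
  F[2-4] = +543.8058 N (tension)
  F[3-4] = -848.6834 N (compression)
  F[3-5] = -344.7707 N (compression)
  F[4-5] = +847.3818 N (tension)
  F[4-6] = +139.7574 N (tension)
  F[5-6] = -773.7928 N (compression)
  Rx@0 = -832.2800 N
  Ry@0 = -4.1472 N
  Ry@6 = +761.0672 N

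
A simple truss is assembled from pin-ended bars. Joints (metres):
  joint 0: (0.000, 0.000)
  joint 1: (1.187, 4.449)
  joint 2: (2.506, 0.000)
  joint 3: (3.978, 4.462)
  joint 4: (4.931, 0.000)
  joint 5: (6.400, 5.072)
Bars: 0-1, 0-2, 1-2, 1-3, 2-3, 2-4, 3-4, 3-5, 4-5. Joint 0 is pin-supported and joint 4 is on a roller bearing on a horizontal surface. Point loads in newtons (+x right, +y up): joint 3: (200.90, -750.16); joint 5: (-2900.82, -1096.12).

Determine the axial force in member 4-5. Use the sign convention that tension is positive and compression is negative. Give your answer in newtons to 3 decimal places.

-410.491

N=6 nodes, M=9 members, R=3 reactions → 2N=12, M+R=12
member 0 (0-1): L=4.6046, (cx,cy)=(0.2578,0.9662)
member 1 (0-2): L=2.5060, (cx,cy)=(1.0000,0.0000)
member 2 (1-2): L=4.6404, (cx,cy)=(0.2842,-0.9588)
member 3 (1-3): L=2.7910, (cx,cy)=(1.0000,0.0047)
member 4 (2-3): L=4.6985, (cx,cy)=(0.3133,0.9497)
member 5 (2-4): L=2.4250, (cx,cy)=(1.0000,0.0000)
member 6 (3-4): L=4.5626, (cx,cy)=(0.2089,-0.9779)
member 7 (3-5): L=2.4976, (cx,cy)=(0.9697,0.2442)
member 8 (4-5): L=5.2804, (cx,cy)=(0.2782,0.9605)
solve A·x = −loads:
  F[0-1] = -2712.0720 N (compression)
  F[0-2] = -2000.7904 N (compression)
  F[1-2] = +2725.9855 N (tension)
  F[1-3] = -1473.9863 N (compression)
  F[2-3] = -2752.0917 N (compression)
  F[2-4] = -363.7492 N (compression)
  F[3-4] = +1194.7702 N (tension)
  F[3-5] = -2873.6453 N (compression)
  F[4-5] = -410.4912 N (compression)
  Rx@0 = +2699.9200 N
  Ry@0 = +2620.4108 N
  Ry@4 = -774.1308 N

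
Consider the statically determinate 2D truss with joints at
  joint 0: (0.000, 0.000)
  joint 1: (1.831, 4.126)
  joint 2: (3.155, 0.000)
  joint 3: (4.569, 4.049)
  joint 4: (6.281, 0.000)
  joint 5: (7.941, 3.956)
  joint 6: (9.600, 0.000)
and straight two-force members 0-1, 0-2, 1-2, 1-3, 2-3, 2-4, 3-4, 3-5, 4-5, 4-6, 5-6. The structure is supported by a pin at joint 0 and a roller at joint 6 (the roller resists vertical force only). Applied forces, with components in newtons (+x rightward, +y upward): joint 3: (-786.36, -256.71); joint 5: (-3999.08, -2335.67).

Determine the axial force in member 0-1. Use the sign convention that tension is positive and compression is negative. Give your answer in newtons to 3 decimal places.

-2754.566

N=7 nodes, M=11 members, R=3 reactions → 2N=14, M+R=14
member 0 (0-1): L=4.5140, (cx,cy)=(0.4056,0.9140)
member 1 (0-2): L=3.1550, (cx,cy)=(1.0000,0.0000)
member 2 (1-2): L=4.3332, (cx,cy)=(0.3055,-0.9522)
member 3 (1-3): L=2.7391, (cx,cy)=(0.9996,-0.0281)
member 4 (2-3): L=4.2888, (cx,cy)=(0.3297,0.9441)
member 5 (2-4): L=3.1260, (cx,cy)=(1.0000,0.0000)
member 6 (3-4): L=4.3961, (cx,cy)=(0.3894,-0.9211)
member 7 (3-5): L=3.3733, (cx,cy)=(0.9996,-0.0276)
member 8 (4-5): L=4.2902, (cx,cy)=(0.3869,0.9221)
member 9 (4-6): L=3.3190, (cx,cy)=(1.0000,0.0000)
member 10 (5-6): L=4.2898, (cx,cy)=(0.3867,-0.9222)
solve A·x = −loads:
  F[0-1] = -2754.5661 N (compression)
  F[0-2] = -3668.1204 N (compression)
  F[1-2] = +2701.6181 N (tension)
  F[1-3] = -1943.5563 N (compression)
  F[2-3] = -2724.7691 N (compression)
  F[2-4] = -1944.3063 N (compression)
  F[3-4] = +2546.1004 N (tension)
  F[3-5] = -3047.4845 N (compression)
  F[4-5] = -2543.1831 N (compression)
  F[4-6] = +31.2832 N (tension)
  F[5-6] = -80.8910 N (compression)
  Rx@0 = +4785.4400 N
  Ry@0 = +2517.7830 N
  Ry@6 = +74.5970 N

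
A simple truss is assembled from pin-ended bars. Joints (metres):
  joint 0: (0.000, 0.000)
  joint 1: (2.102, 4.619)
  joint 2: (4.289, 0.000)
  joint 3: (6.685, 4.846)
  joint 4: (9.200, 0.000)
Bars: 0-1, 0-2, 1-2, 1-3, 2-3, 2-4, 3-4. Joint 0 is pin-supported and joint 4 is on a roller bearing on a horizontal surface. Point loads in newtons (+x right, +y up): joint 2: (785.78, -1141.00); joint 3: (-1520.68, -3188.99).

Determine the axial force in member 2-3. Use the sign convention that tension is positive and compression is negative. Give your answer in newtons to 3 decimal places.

-1158.282

N=5 nodes, M=7 members, R=3 reactions → 2N=10, M+R=10
member 0 (0-1): L=5.0748, (cx,cy)=(0.4142,0.9102)
member 1 (0-2): L=4.2890, (cx,cy)=(1.0000,0.0000)
member 2 (1-2): L=5.1106, (cx,cy)=(0.4279,-0.9038)
member 3 (1-3): L=4.5886, (cx,cy)=(0.9988,0.0495)
member 4 (2-3): L=5.4060, (cx,cy)=(0.4432,0.8964)
member 5 (2-4): L=4.9110, (cx,cy)=(1.0000,0.0000)
member 6 (3-4): L=5.4598, (cx,cy)=(0.4606,-0.8876)
solve A·x = −loads:
  F[0-1] = -2507.0148 N (compression)
  F[0-2] = +303.5150 N (tension)
  F[1-2] = +2411.2414 N (tension)
  F[1-3] = -2072.8073 N (compression)
  F[2-3] = -1158.2824 N (compression)
  F[2-4] = +1062.9559 N (tension)
  F[3-4] = -2307.5468 N (compression)
  Rx@0 = +734.9000 N
  Ry@0 = +2281.8452 N
  Ry@4 = +2048.1448 N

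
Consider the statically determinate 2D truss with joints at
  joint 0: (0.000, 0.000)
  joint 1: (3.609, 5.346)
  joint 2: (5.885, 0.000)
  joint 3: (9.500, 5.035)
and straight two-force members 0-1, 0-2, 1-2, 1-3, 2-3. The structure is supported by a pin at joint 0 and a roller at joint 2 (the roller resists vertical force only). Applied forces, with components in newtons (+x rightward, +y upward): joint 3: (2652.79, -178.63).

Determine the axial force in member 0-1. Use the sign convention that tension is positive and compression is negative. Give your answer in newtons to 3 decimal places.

N=4 nodes, M=5 members, R=3 reactions → 2N=8, M+R=8
member 0 (0-1): L=6.4502, (cx,cy)=(0.5595,0.8288)
member 1 (0-2): L=5.8850, (cx,cy)=(1.0000,0.0000)
member 2 (1-2): L=5.8103, (cx,cy)=(0.3917,-0.9201)
member 3 (1-3): L=5.8992, (cx,cy)=(0.9986,-0.0527)
member 4 (2-3): L=6.1983, (cx,cy)=(0.5832,0.8123)
solve A·x = −loads:
  F[0-1] = +2870.7952 N (tension)
  F[0-2] = +1046.5204 N (tension)
  F[1-2] = -2739.7635 N (compression)
  F[1-3] = +2683.2112 N (tension)
  F[2-3] = -45.7629 N (compression)
  Rx@0 = -2652.7900 N
  Ry@0 = -2379.3620 N
  Ry@2 = +2557.9920 N

2870.795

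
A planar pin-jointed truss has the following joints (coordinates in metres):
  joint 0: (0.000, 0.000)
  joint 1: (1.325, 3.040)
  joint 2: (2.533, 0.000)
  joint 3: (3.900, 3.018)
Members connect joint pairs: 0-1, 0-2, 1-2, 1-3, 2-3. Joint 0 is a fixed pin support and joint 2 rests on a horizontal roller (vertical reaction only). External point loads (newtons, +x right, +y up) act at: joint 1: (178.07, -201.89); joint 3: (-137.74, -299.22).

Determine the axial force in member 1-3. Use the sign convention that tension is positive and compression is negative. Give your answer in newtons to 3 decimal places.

N=4 nodes, M=5 members, R=3 reactions → 2N=8, M+R=8
member 0 (0-1): L=3.3162, (cx,cy)=(0.3996,0.9167)
member 1 (0-2): L=2.5330, (cx,cy)=(1.0000,0.0000)
member 2 (1-2): L=3.2712, (cx,cy)=(0.3693,-0.9293)
member 3 (1-3): L=2.5751, (cx,cy)=(1.0000,-0.0085)
member 4 (2-3): L=3.3132, (cx,cy)=(0.4126,0.9109)
solve A·x = −loads:
  F[0-1] = +125.2286 N (tension)
  F[0-2] = -9.7054 N (compression)
  F[1-2] = -340.7549 N (compression)
  F[1-3] = -2.2002 N (compression)
  F[2-3] = -328.5041 N (compression)
  Rx@0 = -40.3300 N
  Ry@0 = -114.7983 N
  Ry@2 = +615.9083 N

-2.200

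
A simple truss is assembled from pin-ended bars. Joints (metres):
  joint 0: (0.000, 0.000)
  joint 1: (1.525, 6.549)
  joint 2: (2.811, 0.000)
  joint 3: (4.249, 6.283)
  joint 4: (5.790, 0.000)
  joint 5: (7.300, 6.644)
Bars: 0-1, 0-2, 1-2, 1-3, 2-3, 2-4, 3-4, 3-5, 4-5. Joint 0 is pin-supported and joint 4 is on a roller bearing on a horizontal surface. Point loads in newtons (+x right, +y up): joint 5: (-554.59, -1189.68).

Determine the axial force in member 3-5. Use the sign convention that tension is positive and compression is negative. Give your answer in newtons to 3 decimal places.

-294.099

N=6 nodes, M=9 members, R=3 reactions → 2N=12, M+R=12
member 0 (0-1): L=6.7242, (cx,cy)=(0.2268,0.9739)
member 1 (0-2): L=2.8110, (cx,cy)=(1.0000,0.0000)
member 2 (1-2): L=6.6741, (cx,cy)=(0.1927,-0.9813)
member 3 (1-3): L=2.7370, (cx,cy)=(0.9953,-0.0972)
member 4 (2-3): L=6.4455, (cx,cy)=(0.2231,0.9748)
member 5 (2-4): L=2.9790, (cx,cy)=(1.0000,0.0000)
member 6 (3-4): L=6.4692, (cx,cy)=(0.2382,-0.9712)
member 7 (3-5): L=3.0723, (cx,cy)=(0.9931,0.1175)
member 8 (4-5): L=6.8134, (cx,cy)=(0.2216,0.9751)
solve A·x = −loads:
  F[0-1] = -334.8529 N (compression)
  F[0-2] = -478.6479 N (compression)
  F[1-2] = +346.5586 N (tension)
  F[1-3] = -143.3979 N (compression)
  F[2-3] = -348.8572 N (compression)
  F[2-4] = -334.0399 N (compression)
  F[3-4] = +300.2120 N (tension)
  F[3-5] = -294.0995 N (compression)
  F[4-5] = -1184.5798 N (compression)
  Rx@0 = +554.5900 N
  Ry@0 = +326.1277 N
  Ry@4 = +863.5523 N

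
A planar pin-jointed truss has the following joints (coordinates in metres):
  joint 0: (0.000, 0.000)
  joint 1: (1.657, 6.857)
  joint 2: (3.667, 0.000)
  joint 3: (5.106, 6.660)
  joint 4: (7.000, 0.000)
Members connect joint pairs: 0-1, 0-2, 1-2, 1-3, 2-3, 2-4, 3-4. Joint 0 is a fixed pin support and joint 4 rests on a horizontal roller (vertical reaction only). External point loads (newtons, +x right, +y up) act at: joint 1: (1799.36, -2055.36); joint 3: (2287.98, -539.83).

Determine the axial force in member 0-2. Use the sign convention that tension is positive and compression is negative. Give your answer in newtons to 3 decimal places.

N=5 nodes, M=7 members, R=3 reactions → 2N=10, M+R=10
member 0 (0-1): L=7.0544, (cx,cy)=(0.2349,0.9720)
member 1 (0-2): L=3.6670, (cx,cy)=(1.0000,0.0000)
member 2 (1-2): L=7.1455, (cx,cy)=(0.2813,-0.9596)
member 3 (1-3): L=3.4546, (cx,cy)=(0.9984,-0.0570)
member 4 (2-3): L=6.8137, (cx,cy)=(0.2112,0.9774)
member 5 (2-4): L=3.3330, (cx,cy)=(1.0000,0.0000)
member 6 (3-4): L=6.9241, (cx,cy)=(0.2735,-0.9619)
solve A·x = −loads:
  F[0-1] = +2288.5920 N (tension)
  F[0-2] = +3549.7727 N (tension)
  F[1-2] = -4459.5740 N (compression)
  F[1-3] = -7.3494 N (compression)
  F[2-3] = +4378.2565 N (tension)
  F[2-4] = +1370.6621 N (tension)
  F[3-4] = -5010.8603 N (compression)
  Rx@0 = -4087.3400 N
  Ry@0 = -2224.5617 N
  Ry@4 = +4819.7517 N

3549.773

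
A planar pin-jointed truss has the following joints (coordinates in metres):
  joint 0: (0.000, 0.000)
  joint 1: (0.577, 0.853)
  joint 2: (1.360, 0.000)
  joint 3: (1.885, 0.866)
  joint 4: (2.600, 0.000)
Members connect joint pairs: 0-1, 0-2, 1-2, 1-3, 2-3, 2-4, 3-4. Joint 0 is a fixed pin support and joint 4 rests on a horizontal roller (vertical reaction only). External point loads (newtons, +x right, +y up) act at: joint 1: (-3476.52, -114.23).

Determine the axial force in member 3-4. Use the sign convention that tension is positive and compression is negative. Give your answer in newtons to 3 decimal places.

1446.204

N=5 nodes, M=7 members, R=3 reactions → 2N=10, M+R=10
member 0 (0-1): L=1.0298, (cx,cy)=(0.5603,0.8283)
member 1 (0-2): L=1.3600, (cx,cy)=(1.0000,0.0000)
member 2 (1-2): L=1.1579, (cx,cy)=(0.6762,-0.7367)
member 3 (1-3): L=1.3081, (cx,cy)=(1.0000,0.0099)
member 4 (2-3): L=1.0127, (cx,cy)=(0.5184,0.8551)
member 5 (2-4): L=1.2400, (cx,cy)=(1.0000,0.0000)
member 6 (3-4): L=1.1230, (cx,cy)=(0.6367,-0.7711)
solve A·x = −loads:
  F[0-1] = -1484.3060 N (compression)
  F[0-2] = -2644.8785 N (compression)
  F[1-2] = +1535.4978 N (tension)
  F[1-3] = +1606.6038 N (tension)
  F[2-3] = -1322.8172 N (compression)
  F[2-4] = -920.7612 N (compression)
  F[3-4] = +1446.2045 N (tension)
  Rx@0 = +3476.5200 N
  Ry@0 = +1229.4457 N
  Ry@4 = -1115.2157 N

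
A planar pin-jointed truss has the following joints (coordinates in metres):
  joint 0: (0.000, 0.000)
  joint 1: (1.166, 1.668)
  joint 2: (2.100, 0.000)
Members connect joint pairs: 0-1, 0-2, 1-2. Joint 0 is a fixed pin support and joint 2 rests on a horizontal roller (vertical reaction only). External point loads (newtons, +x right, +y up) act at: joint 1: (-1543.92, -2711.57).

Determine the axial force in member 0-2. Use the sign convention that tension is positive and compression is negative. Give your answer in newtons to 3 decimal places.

156.368

N=3 nodes, M=3 members, R=3 reactions → 2N=6, M+R=6
member 0 (0-1): L=2.0351, (cx,cy)=(0.5729,0.8196)
member 1 (0-2): L=2.1000, (cx,cy)=(1.0000,0.0000)
member 2 (1-2): L=1.9117, (cx,cy)=(0.4886,-0.8725)
solve A·x = −loads:
  F[0-1] = -2967.6835 N (compression)
  F[0-2] = +156.3685 N (tension)
  F[1-2] = -320.0524 N (compression)
  Rx@0 = +1543.9200 N
  Ry@0 = +2432.3166 N
  Ry@2 = +279.2534 N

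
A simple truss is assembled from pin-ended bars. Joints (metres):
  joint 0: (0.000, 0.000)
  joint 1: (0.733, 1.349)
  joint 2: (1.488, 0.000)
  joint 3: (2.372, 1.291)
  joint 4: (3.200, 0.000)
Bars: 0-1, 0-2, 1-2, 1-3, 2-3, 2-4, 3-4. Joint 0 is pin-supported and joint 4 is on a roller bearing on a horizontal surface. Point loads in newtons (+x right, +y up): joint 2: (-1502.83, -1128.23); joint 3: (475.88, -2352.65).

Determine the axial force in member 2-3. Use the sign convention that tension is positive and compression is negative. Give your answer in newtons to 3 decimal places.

N=5 nodes, M=7 members, R=3 reactions → 2N=10, M+R=10
member 0 (0-1): L=1.5353, (cx,cy)=(0.4774,0.8787)
member 1 (0-2): L=1.4880, (cx,cy)=(1.0000,0.0000)
member 2 (1-2): L=1.5459, (cx,cy)=(0.4884,-0.8726)
member 3 (1-3): L=1.6400, (cx,cy)=(0.9994,-0.0354)
member 4 (2-3): L=1.5647, (cx,cy)=(0.5650,0.8251)
member 5 (2-4): L=1.7120, (cx,cy)=(1.0000,0.0000)
member 6 (3-4): L=1.5337, (cx,cy)=(0.5399,-0.8417)
solve A·x = −loads:
  F[0-1] = -1161.2641 N (compression)
  F[0-2] = -472.5198 N (compression)
  F[1-2] = +1215.8647 N (tension)
  F[1-3] = -1148.9611 N (compression)
  F[2-3] = +81.4846 N (tension)
  F[2-4] = +1578.0850 N (tension)
  F[3-4] = -2923.0967 N (compression)
  Rx@0 = +1026.9500 N
  Ry@0 = +1020.3634 N
  Ry@4 = +2460.5166 N

81.485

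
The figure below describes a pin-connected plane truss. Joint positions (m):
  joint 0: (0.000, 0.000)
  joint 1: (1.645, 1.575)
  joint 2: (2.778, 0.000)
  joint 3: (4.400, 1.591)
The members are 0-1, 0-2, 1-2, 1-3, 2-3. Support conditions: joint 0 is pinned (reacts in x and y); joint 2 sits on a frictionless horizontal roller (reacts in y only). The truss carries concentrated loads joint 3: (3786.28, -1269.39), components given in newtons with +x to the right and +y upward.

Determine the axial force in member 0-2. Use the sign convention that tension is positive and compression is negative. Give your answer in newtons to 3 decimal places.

747.344

N=4 nodes, M=5 members, R=3 reactions → 2N=8, M+R=8
member 0 (0-1): L=2.2774, (cx,cy)=(0.7223,0.6916)
member 1 (0-2): L=2.7780, (cx,cy)=(1.0000,0.0000)
member 2 (1-2): L=1.9402, (cx,cy)=(0.5840,-0.8118)
member 3 (1-3): L=2.7550, (cx,cy)=(1.0000,0.0058)
member 4 (2-3): L=2.2720, (cx,cy)=(0.7139,0.7003)
solve A·x = −loads:
  F[0-1] = +4207.2572 N (tension)
  F[0-2] = +747.3444 N (tension)
  F[1-2] = -3547.6891 N (compression)
  F[1-3] = +5110.7489 N (tension)
  F[2-3] = -1855.1481 N (compression)
  Rx@0 = -3786.2800 N
  Ry@0 = -2909.6192 N
  Ry@2 = +4179.0092 N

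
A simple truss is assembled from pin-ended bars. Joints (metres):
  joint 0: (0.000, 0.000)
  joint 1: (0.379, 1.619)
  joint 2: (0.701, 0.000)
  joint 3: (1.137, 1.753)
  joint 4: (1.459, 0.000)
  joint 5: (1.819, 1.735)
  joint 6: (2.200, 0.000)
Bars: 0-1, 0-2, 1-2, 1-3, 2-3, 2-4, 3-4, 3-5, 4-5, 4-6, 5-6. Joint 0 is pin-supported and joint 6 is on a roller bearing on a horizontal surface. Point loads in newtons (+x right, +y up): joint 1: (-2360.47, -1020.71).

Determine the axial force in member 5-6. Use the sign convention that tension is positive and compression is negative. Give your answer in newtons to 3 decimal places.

N=7 nodes, M=11 members, R=3 reactions → 2N=14, M+R=14
member 0 (0-1): L=1.6628, (cx,cy)=(0.2279,0.9737)
member 1 (0-2): L=0.7010, (cx,cy)=(1.0000,0.0000)
member 2 (1-2): L=1.6507, (cx,cy)=(0.1951,-0.9808)
member 3 (1-3): L=0.7698, (cx,cy)=(0.9847,0.1741)
member 4 (2-3): L=1.8064, (cx,cy)=(0.2414,0.9704)
member 5 (2-4): L=0.7580, (cx,cy)=(1.0000,0.0000)
member 6 (3-4): L=1.7823, (cx,cy)=(0.1807,-0.9835)
member 7 (3-5): L=0.6822, (cx,cy)=(0.9997,-0.0264)
member 8 (4-5): L=1.7720, (cx,cy)=(0.2032,0.9791)
member 9 (4-6): L=0.7410, (cx,cy)=(1.0000,0.0000)
member 10 (5-6): L=1.7763, (cx,cy)=(0.2145,-0.9767)
solve A·x = −loads:
  F[0-1] = -2651.7637 N (compression)
  F[0-2] = -1756.0456 N (compression)
  F[1-2] = +1843.5282 N (tension)
  F[1-3] = +1418.0856 N (tension)
  F[2-3] = -1863.1994 N (compression)
  F[2-4] = -946.7254 N (compression)
  F[3-4] = +1569.5752 N (tension)
  F[3-5] = +663.3928 N (tension)
  F[4-5] = -1576.6295 N (compression)
  F[4-6] = -342.8453 N (compression)
  F[5-6] = +1598.4515 N (tension)
  Rx@0 = +2360.4700 N
  Ry@0 = +2581.9608 N
  Ry@6 = -1561.2508 N

1598.451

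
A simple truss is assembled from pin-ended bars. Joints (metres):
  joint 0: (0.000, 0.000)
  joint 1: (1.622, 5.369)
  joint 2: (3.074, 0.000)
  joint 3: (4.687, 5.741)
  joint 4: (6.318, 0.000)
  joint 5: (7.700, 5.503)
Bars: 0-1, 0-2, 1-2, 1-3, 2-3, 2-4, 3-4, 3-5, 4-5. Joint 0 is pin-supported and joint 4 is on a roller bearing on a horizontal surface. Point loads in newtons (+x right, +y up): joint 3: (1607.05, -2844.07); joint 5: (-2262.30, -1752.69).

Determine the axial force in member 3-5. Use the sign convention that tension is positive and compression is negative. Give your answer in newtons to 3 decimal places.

N=6 nodes, M=9 members, R=3 reactions → 2N=12, M+R=12
member 0 (0-1): L=5.6087, (cx,cy)=(0.2892,0.9573)
member 1 (0-2): L=3.0740, (cx,cy)=(1.0000,0.0000)
member 2 (1-2): L=5.5619, (cx,cy)=(0.2611,-0.9653)
member 3 (1-3): L=3.0875, (cx,cy)=(0.9927,0.1205)
member 4 (2-3): L=5.9633, (cx,cy)=(0.2705,0.9627)
member 5 (2-4): L=3.2440, (cx,cy)=(1.0000,0.0000)
member 6 (3-4): L=5.9682, (cx,cy)=(0.2733,-0.9619)
member 7 (3-5): L=3.0224, (cx,cy)=(0.9969,-0.0787)
member 8 (4-5): L=5.6739, (cx,cy)=(0.2436,0.9699)
solve A·x = −loads:
  F[0-1] = -899.4370 N (compression)
  F[0-2] = -395.1367 N (compression)
  F[1-2] = +831.9239 N (tension)
  F[1-3] = -480.8005 N (compression)
  F[2-3] = -834.1693 N (compression)
  F[2-4] = +47.6808 N (tension)
  F[3-4] = -1914.8231 N (compression)
  F[3-5] = -1792.2589 N (compression)
  F[4-5] = -1952.6306 N (compression)
  Rx@0 = +655.2500 N
  Ry@0 = +861.0040 N
  Ry@4 = +3735.7560 N

-1792.259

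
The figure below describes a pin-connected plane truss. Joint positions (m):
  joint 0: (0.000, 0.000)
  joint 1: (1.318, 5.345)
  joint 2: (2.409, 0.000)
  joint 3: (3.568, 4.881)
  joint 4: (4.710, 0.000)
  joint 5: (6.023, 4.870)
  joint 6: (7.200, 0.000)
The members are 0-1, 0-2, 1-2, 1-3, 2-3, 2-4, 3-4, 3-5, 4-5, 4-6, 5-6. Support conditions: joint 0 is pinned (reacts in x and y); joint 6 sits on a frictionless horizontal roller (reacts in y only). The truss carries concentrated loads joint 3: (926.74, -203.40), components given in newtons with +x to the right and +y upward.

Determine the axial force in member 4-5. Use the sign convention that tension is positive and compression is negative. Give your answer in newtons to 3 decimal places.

N=7 nodes, M=11 members, R=3 reactions → 2N=14, M+R=14
member 0 (0-1): L=5.5051, (cx,cy)=(0.2394,0.9709)
member 1 (0-2): L=2.4090, (cx,cy)=(1.0000,0.0000)
member 2 (1-2): L=5.4552, (cx,cy)=(0.2000,-0.9798)
member 3 (1-3): L=2.2973, (cx,cy)=(0.9794,-0.2020)
member 4 (2-3): L=5.0167, (cx,cy)=(0.2310,0.9729)
member 5 (2-4): L=2.3010, (cx,cy)=(1.0000,0.0000)
member 6 (3-4): L=5.0128, (cx,cy)=(0.2278,-0.9737)
member 7 (3-5): L=2.4550, (cx,cy)=(1.0000,-0.0045)
member 8 (4-5): L=5.0439, (cx,cy)=(0.2603,0.9655)
member 9 (4-6): L=2.4900, (cx,cy)=(1.0000,0.0000)
member 10 (5-6): L=5.0102, (cx,cy)=(0.2349,-0.9720)
solve A·x = −loads:
  F[0-1] = +541.3936 N (tension)
  F[0-2] = +797.1227 N (tension)
  F[1-2] = -588.5416 N (compression)
  F[1-3] = +252.5254 N (tension)
  F[2-3] = +592.6854 N (tension)
  F[2-4] = +542.4921 N (tension)
  F[3-4] = -747.0239 N (compression)
  F[3-5] = -372.3118 N (compression)
  F[4-5] = +753.3530 N (tension)
  F[4-6] = +176.1992 N (tension)
  F[5-6] = -750.0386 N (compression)
  Rx@0 = -926.7400 N
  Ry@0 = -525.6485 N
  Ry@6 = +729.0485 N

753.353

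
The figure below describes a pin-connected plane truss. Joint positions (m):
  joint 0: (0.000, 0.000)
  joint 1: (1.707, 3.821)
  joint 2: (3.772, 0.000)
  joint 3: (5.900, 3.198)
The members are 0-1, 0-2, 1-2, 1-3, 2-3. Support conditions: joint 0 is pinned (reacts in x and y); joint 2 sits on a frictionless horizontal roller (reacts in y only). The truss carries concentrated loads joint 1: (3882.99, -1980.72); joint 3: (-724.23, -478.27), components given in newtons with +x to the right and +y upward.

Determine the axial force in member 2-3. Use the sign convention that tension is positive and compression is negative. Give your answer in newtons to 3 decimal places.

N=4 nodes, M=5 members, R=3 reactions → 2N=8, M+R=8
member 0 (0-1): L=4.1850, (cx,cy)=(0.4079,0.9130)
member 1 (0-2): L=3.7720, (cx,cy)=(1.0000,0.0000)
member 2 (1-2): L=4.3433, (cx,cy)=(0.4754,-0.8797)
member 3 (1-3): L=4.2390, (cx,cy)=(0.9891,-0.1470)
member 4 (2-3): L=3.8413, (cx,cy)=(0.5540,0.8325)
solve A·x = −loads:
  F[0-1] = +2743.4709 N (tension)
  F[0-2] = +2039.7278 N (tension)
  F[1-2] = -5036.3440 N (compression)
  F[1-3] = -373.5101 N (compression)
  F[2-3] = -640.4136 N (compression)
  Rx@0 = -3158.7600 N
  Ry@0 = -2504.8751 N
  Ry@2 = +4963.8651 N

-640.414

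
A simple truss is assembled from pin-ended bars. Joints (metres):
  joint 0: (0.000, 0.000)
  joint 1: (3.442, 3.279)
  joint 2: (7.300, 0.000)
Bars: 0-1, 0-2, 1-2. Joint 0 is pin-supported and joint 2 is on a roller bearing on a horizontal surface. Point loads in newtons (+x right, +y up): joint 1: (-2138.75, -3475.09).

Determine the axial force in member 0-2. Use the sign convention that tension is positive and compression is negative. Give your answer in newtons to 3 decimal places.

N=3 nodes, M=3 members, R=3 reactions → 2N=6, M+R=6
member 0 (0-1): L=4.7539, (cx,cy)=(0.7240,0.6898)
member 1 (0-2): L=7.3000, (cx,cy)=(1.0000,0.0000)
member 2 (1-2): L=5.0632, (cx,cy)=(0.7620,-0.6476)
solve A·x = −loads:
  F[0-1] = -4055.4125 N (compression)
  F[0-2] = +797.5425 N (tension)
  F[1-2] = -1046.6869 N (compression)
  Rx@0 = +2138.7500 N
  Ry@0 = +2797.2409 N
  Ry@2 = +677.8491 N

797.543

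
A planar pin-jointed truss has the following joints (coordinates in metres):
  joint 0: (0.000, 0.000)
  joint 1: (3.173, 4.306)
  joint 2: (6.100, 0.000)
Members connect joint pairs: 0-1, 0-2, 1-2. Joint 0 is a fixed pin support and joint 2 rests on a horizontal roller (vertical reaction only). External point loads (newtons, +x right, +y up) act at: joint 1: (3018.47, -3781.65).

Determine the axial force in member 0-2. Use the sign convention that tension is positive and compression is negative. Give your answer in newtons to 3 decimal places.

2785.490

N=3 nodes, M=3 members, R=3 reactions → 2N=6, M+R=6
member 0 (0-1): L=5.3488, (cx,cy)=(0.5932,0.8050)
member 1 (0-2): L=6.1000, (cx,cy)=(1.0000,0.0000)
member 2 (1-2): L=5.2066, (cx,cy)=(0.5622,-0.8270)
solve A·x = −loads:
  F[0-1] = +392.7385 N (tension)
  F[0-2] = +2785.4904 N (tension)
  F[1-2] = -4954.9059 N (compression)
  Rx@0 = -3018.4700 N
  Ry@0 = -316.1709 N
  Ry@2 = +4097.8209 N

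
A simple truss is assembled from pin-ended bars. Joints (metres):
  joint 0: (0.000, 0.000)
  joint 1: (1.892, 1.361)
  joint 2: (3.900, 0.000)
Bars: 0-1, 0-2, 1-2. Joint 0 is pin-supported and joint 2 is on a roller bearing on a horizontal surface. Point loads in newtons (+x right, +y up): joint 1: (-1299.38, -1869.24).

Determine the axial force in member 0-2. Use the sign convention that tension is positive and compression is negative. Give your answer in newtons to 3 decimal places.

668.897

N=3 nodes, M=3 members, R=3 reactions → 2N=6, M+R=6
member 0 (0-1): L=2.3307, (cx,cy)=(0.8118,0.5840)
member 1 (0-2): L=3.9000, (cx,cy)=(1.0000,0.0000)
member 2 (1-2): L=2.4258, (cx,cy)=(0.8278,-0.5611)
solve A·x = −loads:
  F[0-1] = -2424.6235 N (compression)
  F[0-2] = +668.8967 N (tension)
  F[1-2] = -808.0643 N (compression)
  Rx@0 = +1299.3800 N
  Ry@0 = +1415.8693 N
  Ry@2 = +453.3707 N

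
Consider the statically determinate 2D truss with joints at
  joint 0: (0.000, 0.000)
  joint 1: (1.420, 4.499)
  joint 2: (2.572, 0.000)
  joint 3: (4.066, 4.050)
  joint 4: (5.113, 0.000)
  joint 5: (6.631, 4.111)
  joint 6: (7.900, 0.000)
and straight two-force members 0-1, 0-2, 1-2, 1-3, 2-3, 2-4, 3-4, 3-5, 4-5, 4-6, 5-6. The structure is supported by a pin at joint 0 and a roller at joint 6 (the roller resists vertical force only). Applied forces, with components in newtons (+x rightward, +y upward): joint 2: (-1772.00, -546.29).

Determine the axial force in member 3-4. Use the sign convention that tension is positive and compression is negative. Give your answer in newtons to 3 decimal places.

-186.690

N=7 nodes, M=11 members, R=3 reactions → 2N=14, M+R=14
member 0 (0-1): L=4.7178, (cx,cy)=(0.3010,0.9536)
member 1 (0-2): L=2.5720, (cx,cy)=(1.0000,0.0000)
member 2 (1-2): L=4.6441, (cx,cy)=(0.2481,-0.9687)
member 3 (1-3): L=2.6838, (cx,cy)=(0.9859,-0.1673)
member 4 (2-3): L=4.3168, (cx,cy)=(0.3461,0.9382)
member 5 (2-4): L=2.5410, (cx,cy)=(1.0000,0.0000)
member 6 (3-4): L=4.1831, (cx,cy)=(0.2503,-0.9682)
member 7 (3-5): L=2.5657, (cx,cy)=(0.9997,0.0238)
member 8 (4-5): L=4.3823, (cx,cy)=(0.3464,0.9381)
member 9 (4-6): L=2.7870, (cx,cy)=(1.0000,0.0000)
member 10 (5-6): L=4.3024, (cx,cy)=(0.2950,-0.9555)
solve A·x = −loads:
  F[0-1] = -386.3506 N (compression)
  F[0-2] = -1655.7126 N (compression)
  F[1-2] = +418.8915 N (tension)
  F[1-3] = -223.3429 N (compression)
  F[2-3] = +149.7446 N (tension)
  F[2-4] = +168.3698 N (tension)
  F[3-4] = -186.6905 N (compression)
  F[3-5] = -121.6774 N (compression)
  F[4-5] = +192.6770 N (tension)
  F[4-6] = +54.9011 N (tension)
  F[5-6] = -186.1362 N (compression)
  Rx@0 = +1772.0000 N
  Ry@0 = +368.4346 N
  Ry@6 = +177.8554 N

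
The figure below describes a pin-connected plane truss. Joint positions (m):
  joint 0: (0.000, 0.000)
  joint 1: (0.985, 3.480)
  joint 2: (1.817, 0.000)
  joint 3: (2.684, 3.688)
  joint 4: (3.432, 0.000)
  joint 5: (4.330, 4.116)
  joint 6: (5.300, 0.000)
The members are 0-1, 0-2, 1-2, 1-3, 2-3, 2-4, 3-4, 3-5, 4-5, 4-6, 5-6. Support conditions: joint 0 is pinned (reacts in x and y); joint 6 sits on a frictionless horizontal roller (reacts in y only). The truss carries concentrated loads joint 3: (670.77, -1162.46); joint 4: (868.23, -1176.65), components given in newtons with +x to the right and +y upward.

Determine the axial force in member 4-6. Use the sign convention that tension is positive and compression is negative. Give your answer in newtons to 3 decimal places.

428.294

N=7 nodes, M=11 members, R=3 reactions → 2N=14, M+R=14
member 0 (0-1): L=3.6167, (cx,cy)=(0.2723,0.9622)
member 1 (0-2): L=1.8170, (cx,cy)=(1.0000,0.0000)
member 2 (1-2): L=3.5781, (cx,cy)=(0.2325,-0.9726)
member 3 (1-3): L=1.7117, (cx,cy)=(0.9926,0.1215)
member 4 (2-3): L=3.7885, (cx,cy)=(0.2288,0.9735)
member 5 (2-4): L=1.6150, (cx,cy)=(1.0000,0.0000)
member 6 (3-4): L=3.7631, (cx,cy)=(0.1988,-0.9800)
member 7 (3-5): L=1.7007, (cx,cy)=(0.9678,0.2517)
member 8 (4-5): L=4.2128, (cx,cy)=(0.2132,0.9770)
member 9 (4-6): L=1.8680, (cx,cy)=(1.0000,0.0000)
member 10 (5-6): L=4.2288, (cx,cy)=(0.2294,-0.9733)
solve A·x = −loads:
  F[0-1] = -542.2283 N (compression)
  F[0-2] = +1686.6740 N (tension)
  F[1-2] = +503.1209 N (tension)
  F[1-3] = -266.6393 N (compression)
  F[2-3] = -502.6700 N (compression)
  F[2-4] = +1918.6984 N (tension)
  F[3-4] = -885.7690 N (compression)
  F[3-5] = -903.4785 N (compression)
  F[4-5] = +2092.8426 N (tension)
  F[4-6] = +428.2937 N (tension)
  F[5-6] = -1867.1635 N (compression)
  Rx@0 = -1539.0000 N
  Ry@0 = +521.7317 N
  Ry@6 = +1817.3783 N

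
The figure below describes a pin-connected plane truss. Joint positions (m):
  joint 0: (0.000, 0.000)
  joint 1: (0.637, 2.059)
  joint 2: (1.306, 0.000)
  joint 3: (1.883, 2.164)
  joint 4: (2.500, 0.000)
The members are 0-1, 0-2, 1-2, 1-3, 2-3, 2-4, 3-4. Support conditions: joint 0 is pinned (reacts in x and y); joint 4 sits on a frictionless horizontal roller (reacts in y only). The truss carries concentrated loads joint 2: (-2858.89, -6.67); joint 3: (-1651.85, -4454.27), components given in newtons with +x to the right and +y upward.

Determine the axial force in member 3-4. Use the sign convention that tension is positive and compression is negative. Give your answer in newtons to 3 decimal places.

-2005.459

N=5 nodes, M=7 members, R=3 reactions → 2N=10, M+R=10
member 0 (0-1): L=2.1553, (cx,cy)=(0.2956,0.9553)
member 1 (0-2): L=1.3060, (cx,cy)=(1.0000,0.0000)
member 2 (1-2): L=2.1650, (cx,cy)=(0.3090,-0.9511)
member 3 (1-3): L=1.2504, (cx,cy)=(0.9965,0.0840)
member 4 (2-3): L=2.2396, (cx,cy)=(0.2576,0.9662)
member 5 (2-4): L=1.1940, (cx,cy)=(1.0000,0.0000)
member 6 (3-4): L=2.2502, (cx,cy)=(0.2742,-0.9617)
solve A·x = −loads:
  F[0-1] = -2650.7596 N (compression)
  F[0-2] = -3727.3009 N (compression)
  F[1-2] = +2524.1276 N (tension)
  F[1-3] = -1568.9687 N (compression)
  F[2-3] = -2477.5578 N (compression)
  F[2-4] = +549.8825 N (tension)
  F[3-4] = -2005.4590 N (compression)
  Rx@0 = +4510.7400 N
  Ry@0 = +2532.3408 N
  Ry@4 = +1928.5992 N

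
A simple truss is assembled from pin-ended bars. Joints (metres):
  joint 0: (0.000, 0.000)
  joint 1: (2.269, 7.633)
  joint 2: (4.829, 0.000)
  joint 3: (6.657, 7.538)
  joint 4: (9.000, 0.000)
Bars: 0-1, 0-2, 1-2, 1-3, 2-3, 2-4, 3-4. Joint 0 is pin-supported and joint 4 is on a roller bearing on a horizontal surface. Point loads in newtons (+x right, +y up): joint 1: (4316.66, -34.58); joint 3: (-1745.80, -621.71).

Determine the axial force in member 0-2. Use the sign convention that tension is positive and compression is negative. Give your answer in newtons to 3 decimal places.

N=5 nodes, M=7 members, R=3 reactions → 2N=10, M+R=10
member 0 (0-1): L=7.9631, (cx,cy)=(0.2849,0.9585)
member 1 (0-2): L=4.8290, (cx,cy)=(1.0000,0.0000)
member 2 (1-2): L=8.0509, (cx,cy)=(0.3180,-0.9481)
member 3 (1-3): L=4.3890, (cx,cy)=(0.9998,-0.0216)
member 4 (2-3): L=7.7565, (cx,cy)=(0.2357,0.9718)
member 5 (2-4): L=4.1710, (cx,cy)=(1.0000,0.0000)
member 6 (3-4): L=7.8937, (cx,cy)=(0.2968,-0.9549)
solve A·x = −loads:
  F[0-1] = +2098.0629 N (tension)
  F[0-2] = +1973.0399 N (tension)
  F[1-2] = -2087.8960 N (compression)
  F[1-3] = -3055.6495 N (compression)
  F[2-3] = +2036.9049 N (tension)
  F[2-4] = +829.0885 N (tension)
  F[3-4] = -2793.2595 N (compression)
  Rx@0 = -2570.8600 N
  Ry@0 = -2011.0890 N
  Ry@4 = +2667.3790 N

1973.040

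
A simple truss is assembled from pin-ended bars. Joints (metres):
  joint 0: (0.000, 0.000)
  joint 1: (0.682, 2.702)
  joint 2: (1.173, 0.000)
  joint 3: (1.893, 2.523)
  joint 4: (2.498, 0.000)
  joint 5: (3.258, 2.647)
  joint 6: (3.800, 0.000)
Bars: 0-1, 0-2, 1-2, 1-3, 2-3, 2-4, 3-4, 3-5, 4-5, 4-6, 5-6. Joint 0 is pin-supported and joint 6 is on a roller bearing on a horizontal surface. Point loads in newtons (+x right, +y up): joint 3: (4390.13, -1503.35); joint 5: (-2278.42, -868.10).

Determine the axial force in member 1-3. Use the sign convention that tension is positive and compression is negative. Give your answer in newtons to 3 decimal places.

N=7 nodes, M=11 members, R=3 reactions → 2N=14, M+R=14
member 0 (0-1): L=2.7867, (cx,cy)=(0.2447,0.9696)
member 1 (0-2): L=1.1730, (cx,cy)=(1.0000,0.0000)
member 2 (1-2): L=2.7462, (cx,cy)=(0.1788,-0.9839)
member 3 (1-3): L=1.2242, (cx,cy)=(0.9893,-0.1462)
member 4 (2-3): L=2.6237, (cx,cy)=(0.2744,0.9616)
member 5 (2-4): L=1.3250, (cx,cy)=(1.0000,0.0000)
member 6 (3-4): L=2.5945, (cx,cy)=(0.2332,-0.9724)
member 7 (3-5): L=1.3706, (cx,cy)=(0.9959,0.0905)
member 8 (4-5): L=2.7539, (cx,cy)=(0.2760,0.9612)
member 9 (4-6): L=1.3020, (cx,cy)=(1.0000,0.0000)
member 10 (5-6): L=2.7019, (cx,cy)=(0.2006,-0.9797)
solve A·x = −loads:
  F[0-1] = +463.5490 N (tension)
  F[0-2] = +1998.2655 N (tension)
  F[1-2] = -486.9356 N (compression)
  F[1-3] = +202.6819 N (tension)
  F[2-3] = +498.2162 N (tension)
  F[2-4] = +1774.4866 N (tension)
  F[3-4] = -2335.8922 N (compression)
  F[3-5] = -3522.6610 N (compression)
  F[4-5] = +2363.2713 N (tension)
  F[4-6] = +577.6084 N (tension)
  F[5-6] = -2879.4315 N (compression)
  Rx@0 = -2111.7100 N
  Ry@0 = -449.4531 N
  Ry@6 = +2820.9031 N

202.682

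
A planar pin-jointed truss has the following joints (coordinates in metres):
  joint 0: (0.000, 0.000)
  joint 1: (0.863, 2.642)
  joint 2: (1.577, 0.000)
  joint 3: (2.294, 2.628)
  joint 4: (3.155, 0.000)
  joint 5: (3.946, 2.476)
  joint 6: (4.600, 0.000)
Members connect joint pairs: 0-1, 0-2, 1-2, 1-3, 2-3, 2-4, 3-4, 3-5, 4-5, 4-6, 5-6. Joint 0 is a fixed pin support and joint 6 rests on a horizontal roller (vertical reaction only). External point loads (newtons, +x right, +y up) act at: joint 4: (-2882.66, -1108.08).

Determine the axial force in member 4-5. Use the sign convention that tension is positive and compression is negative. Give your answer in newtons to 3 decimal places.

756.220

N=7 nodes, M=11 members, R=3 reactions → 2N=14, M+R=14
member 0 (0-1): L=2.7794, (cx,cy)=(0.3105,0.9506)
member 1 (0-2): L=1.5770, (cx,cy)=(1.0000,0.0000)
member 2 (1-2): L=2.7368, (cx,cy)=(0.2609,-0.9654)
member 3 (1-3): L=1.4311, (cx,cy)=(1.0000,-0.0098)
member 4 (2-3): L=2.7241, (cx,cy)=(0.2632,0.9647)
member 5 (2-4): L=1.5780, (cx,cy)=(1.0000,0.0000)
member 6 (3-4): L=2.7654, (cx,cy)=(0.3113,-0.9503)
member 7 (3-5): L=1.6590, (cx,cy)=(0.9958,-0.0916)
member 8 (4-5): L=2.5993, (cx,cy)=(0.3043,0.9526)
member 9 (4-6): L=1.4450, (cx,cy)=(1.0000,0.0000)
member 10 (5-6): L=2.5609, (cx,cy)=(0.2554,-0.9668)
solve A·x = −loads:
  F[0-1] = -366.1809 N (compression)
  F[0-2] = -2768.9604 N (compression)
  F[1-2] = +362.6799 N (tension)
  F[1-3] = -208.3294 N (compression)
  F[2-3] = -362.9167 N (compression)
  F[2-4] = -2578.8170 N (compression)
  F[3-4] = +408.0047 N (tension)
  F[3-5] = -432.6919 N (compression)
  F[4-5] = +756.2204 N (tension)
  F[4-6] = +200.7427 N (tension)
  F[5-6] = -786.0631 N (compression)
  Rx@0 = +2882.6600 N
  Ry@0 = +348.0817 N
  Ry@6 = +759.9983 N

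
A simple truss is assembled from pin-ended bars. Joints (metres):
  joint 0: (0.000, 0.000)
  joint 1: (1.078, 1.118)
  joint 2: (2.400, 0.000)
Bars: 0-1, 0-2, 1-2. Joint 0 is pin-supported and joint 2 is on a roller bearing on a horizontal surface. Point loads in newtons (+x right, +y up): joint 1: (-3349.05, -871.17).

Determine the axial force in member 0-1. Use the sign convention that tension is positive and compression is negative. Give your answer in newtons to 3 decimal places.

-2833.812

N=3 nodes, M=3 members, R=3 reactions → 2N=6, M+R=6
member 0 (0-1): L=1.5531, (cx,cy)=(0.6941,0.7199)
member 1 (0-2): L=2.4000, (cx,cy)=(1.0000,0.0000)
member 2 (1-2): L=1.7314, (cx,cy)=(0.7636,-0.6457)
solve A·x = −loads:
  F[0-1] = -2833.8121 N (compression)
  F[0-2] = -1382.0678 N (compression)
  F[1-2] = +1810.0280 N (tension)
  Rx@0 = +3349.0500 N
  Ry@0 = +2039.9686 N
  Ry@2 = -1168.7986 N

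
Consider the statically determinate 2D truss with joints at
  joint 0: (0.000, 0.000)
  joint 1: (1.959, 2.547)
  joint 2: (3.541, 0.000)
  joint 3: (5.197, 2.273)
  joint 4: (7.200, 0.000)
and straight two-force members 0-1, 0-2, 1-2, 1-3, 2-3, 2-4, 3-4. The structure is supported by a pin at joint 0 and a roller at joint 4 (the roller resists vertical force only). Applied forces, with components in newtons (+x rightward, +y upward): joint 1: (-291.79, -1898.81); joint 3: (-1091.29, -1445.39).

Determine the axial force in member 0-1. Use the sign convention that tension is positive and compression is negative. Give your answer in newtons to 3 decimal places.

-2815.852

N=5 nodes, M=7 members, R=3 reactions → 2N=10, M+R=10
member 0 (0-1): L=3.2132, (cx,cy)=(0.6097,0.7927)
member 1 (0-2): L=3.5410, (cx,cy)=(1.0000,0.0000)
member 2 (1-2): L=2.9983, (cx,cy)=(0.5276,-0.8495)
member 3 (1-3): L=3.2496, (cx,cy)=(0.9964,-0.0843)
member 4 (2-3): L=2.8123, (cx,cy)=(0.5888,0.8082)
member 5 (2-4): L=3.6590, (cx,cy)=(1.0000,0.0000)
member 6 (3-4): L=3.0296, (cx,cy)=(0.6611,-0.7503)
solve A·x = −loads:
  F[0-1] = -2815.8523 N (compression)
  F[0-2] = +333.6484 N (tension)
  F[1-2] = +563.8208 N (tension)
  F[1-3] = -1728.5821 N (compression)
  F[2-3] = -592.5833 N (compression)
  F[2-4] = +980.0778 N (tension)
  F[3-4] = -1482.4033 N (compression)
  Rx@0 = +1383.0800 N
  Ry@0 = +2232.0098 N
  Ry@4 = +1112.1902 N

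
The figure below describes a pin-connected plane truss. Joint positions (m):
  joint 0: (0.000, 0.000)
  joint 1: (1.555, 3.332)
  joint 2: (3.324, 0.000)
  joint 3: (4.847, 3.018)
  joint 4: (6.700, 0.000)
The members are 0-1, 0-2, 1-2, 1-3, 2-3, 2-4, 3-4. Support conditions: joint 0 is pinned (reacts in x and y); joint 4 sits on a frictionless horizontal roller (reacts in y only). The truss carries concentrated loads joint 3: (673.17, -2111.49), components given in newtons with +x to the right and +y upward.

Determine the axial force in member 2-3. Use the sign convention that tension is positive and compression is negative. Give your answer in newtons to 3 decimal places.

-345.981

N=5 nodes, M=7 members, R=3 reactions → 2N=10, M+R=10
member 0 (0-1): L=3.6770, (cx,cy)=(0.4229,0.9062)
member 1 (0-2): L=3.3240, (cx,cy)=(1.0000,0.0000)
member 2 (1-2): L=3.7725, (cx,cy)=(0.4689,-0.8832)
member 3 (1-3): L=3.3069, (cx,cy)=(0.9955,-0.0950)
member 4 (2-3): L=3.3805, (cx,cy)=(0.4505,0.8928)
member 5 (2-4): L=3.3760, (cx,cy)=(1.0000,0.0000)
member 6 (3-4): L=3.5415, (cx,cy)=(0.5232,-0.8522)
solve A·x = −loads:
  F[0-1] = -309.8083 N (compression)
  F[0-2] = +804.1880 N (tension)
  F[1-2] = +349.7120 N (tension)
  F[1-3] = -296.3448 N (compression)
  F[2-3] = -345.9808 N (compression)
  F[2-4] = +1124.0484 N (tension)
  F[3-4] = -2148.2847 N (compression)
  Rx@0 = -673.1700 N
  Ry@0 = +280.7409 N
  Ry@4 = +1830.7491 N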